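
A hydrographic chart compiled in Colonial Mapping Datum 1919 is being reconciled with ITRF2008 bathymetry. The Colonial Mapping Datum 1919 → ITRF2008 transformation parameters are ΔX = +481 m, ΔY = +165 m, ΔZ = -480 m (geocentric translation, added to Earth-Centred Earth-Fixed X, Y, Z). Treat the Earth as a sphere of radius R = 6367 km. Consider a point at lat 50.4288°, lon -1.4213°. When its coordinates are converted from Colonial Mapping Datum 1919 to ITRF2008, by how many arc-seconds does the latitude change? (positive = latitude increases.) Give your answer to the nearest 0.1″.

sin φ = 0.770834, cos φ = 0.637037, sin λ = -0.024804, cos λ = 0.999692.
North component: ΔN = −sin φ cos λ·ΔX − sin φ sin λ·ΔY + cos φ·ΔZ = −(0.770834)(0.999692)(481) − (0.770834)(-0.024804)(165) + (0.637037)(-480) = -673.28 m.
1° of latitude spans πR/180 = 111125 m, so Δφ = -673.28 / 111125 × 3600 = -21.812″.

Δφ = -21.8″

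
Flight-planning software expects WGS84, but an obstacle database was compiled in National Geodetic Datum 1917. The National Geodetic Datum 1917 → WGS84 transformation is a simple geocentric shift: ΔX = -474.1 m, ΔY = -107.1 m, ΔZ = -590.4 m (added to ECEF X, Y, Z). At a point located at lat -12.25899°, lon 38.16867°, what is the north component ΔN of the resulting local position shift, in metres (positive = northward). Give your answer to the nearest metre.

At φ = -12.25899°, λ = 38.16867°: sin φ = -0.212331, cos φ = 0.977198, sin λ = 0.617979, cos λ = 0.786195.
ΔN = −sin φ cos λ·ΔX − sin φ sin λ·ΔY + cos φ·ΔZ = −(-0.212331)(0.786195)(-474.1) − (-0.212331)(0.617979)(-107.1) + (0.977198)(-590.4) = -670.13 m.

ΔN = -670 m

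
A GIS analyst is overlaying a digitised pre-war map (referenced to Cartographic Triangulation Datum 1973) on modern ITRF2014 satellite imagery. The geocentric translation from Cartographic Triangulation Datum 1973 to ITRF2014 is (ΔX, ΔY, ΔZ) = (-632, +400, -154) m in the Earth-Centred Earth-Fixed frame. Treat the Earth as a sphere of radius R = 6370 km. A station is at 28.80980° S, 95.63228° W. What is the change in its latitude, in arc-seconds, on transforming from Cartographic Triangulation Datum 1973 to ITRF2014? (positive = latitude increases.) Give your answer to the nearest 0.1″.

Δφ = -9.6″

sin φ = -0.481904, cos φ = 0.876224, sin λ = -0.995172, cos λ = -0.098144.
North component: ΔN = −sin φ cos λ·ΔX − sin φ sin λ·ΔY + cos φ·ΔZ = −(-0.481904)(-0.098144)(-632) − (-0.481904)(-0.995172)(400) + (0.876224)(-154) = -296.88 m.
1° of latitude spans πR/180 = 111177 m, so Δφ = -296.88 / 111177 × 3600 = -9.613″.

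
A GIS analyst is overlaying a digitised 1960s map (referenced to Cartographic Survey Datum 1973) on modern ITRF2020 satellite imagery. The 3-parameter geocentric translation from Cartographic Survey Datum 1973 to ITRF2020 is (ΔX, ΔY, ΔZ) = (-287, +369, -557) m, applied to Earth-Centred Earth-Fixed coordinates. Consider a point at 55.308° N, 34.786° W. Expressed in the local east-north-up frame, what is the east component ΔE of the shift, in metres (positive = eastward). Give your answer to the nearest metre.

The local east axis at (φ, λ) is (−sin λ, cos λ, 0), so ΔE = −sin(-34.786°)·(-287) + cos(-34.786°)·369 = 139.32 m.

ΔE = 139 m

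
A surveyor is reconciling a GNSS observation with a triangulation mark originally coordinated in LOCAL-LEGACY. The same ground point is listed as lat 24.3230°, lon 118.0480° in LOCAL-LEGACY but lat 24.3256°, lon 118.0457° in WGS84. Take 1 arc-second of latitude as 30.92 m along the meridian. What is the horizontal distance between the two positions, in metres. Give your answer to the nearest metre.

372 m

Δφ = 24.3256° − 24.3230° = +0.0026°; Δλ = 118.0457° − 118.0480° = -0.0023°.
1° of latitude = 3600 × 30.92 = 111312 m.
ΔN = Δφ × 111312 = 289.4 m; ΔE = Δλ × 111312 × cos(24.3230°) = -0.0023 × 111312 × 0.911238 = -233.3 m.
Distance = √(ΔE² + ΔN²) = √((-233.3)² + 289.4²) = 371.7 m.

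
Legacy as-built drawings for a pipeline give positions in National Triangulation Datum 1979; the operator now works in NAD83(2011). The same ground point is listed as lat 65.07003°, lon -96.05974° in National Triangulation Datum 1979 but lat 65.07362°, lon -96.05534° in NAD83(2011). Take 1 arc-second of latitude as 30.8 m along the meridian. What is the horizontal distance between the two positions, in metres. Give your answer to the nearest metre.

Δφ = 65.07362° − 65.07003° = +0.00359°; Δλ = -96.05534° − -96.05974° = +0.00440°.
1° of latitude = 3600 × 30.80 = 110880 m.
ΔN = Δφ × 110880 = 398.1 m; ΔE = Δλ × 110880 × cos(65.07003°) = +0.00440 × 110880 × 0.421510 = 205.6 m.
Distance = √(ΔE² + ΔN²) = √(205.6² + 398.1²) = 448.0 m.

448 m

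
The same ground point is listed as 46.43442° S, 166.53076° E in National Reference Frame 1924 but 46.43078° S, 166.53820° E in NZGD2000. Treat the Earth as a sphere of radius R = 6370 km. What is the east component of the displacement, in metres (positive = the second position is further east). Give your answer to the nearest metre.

Δφ = -46.43078° − -46.43442° = +0.00364°; Δλ = 166.53820° − 166.53076° = +0.00744°.
1° along a meridian = πR/180 = 111177 m.
ΔN = Δφ × 111177 = 404.7 m; ΔE = Δλ × 111177 × cos(-46.43442°) = +0.00744 × 111177 × 0.689184 = 570.1 m.

ΔE = 570 m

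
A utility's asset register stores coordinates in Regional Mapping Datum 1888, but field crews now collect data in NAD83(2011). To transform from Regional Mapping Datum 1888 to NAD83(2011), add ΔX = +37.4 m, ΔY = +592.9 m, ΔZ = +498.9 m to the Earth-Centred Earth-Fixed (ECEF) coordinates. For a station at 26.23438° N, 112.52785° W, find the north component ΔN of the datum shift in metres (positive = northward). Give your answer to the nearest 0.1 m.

ΔN = 695.9 m

The local north axis is (−sin φ cos λ, −sin φ sin λ, cos φ), giving ΔN = 6.334 + 242.089 + 447.510 = 695.93 m.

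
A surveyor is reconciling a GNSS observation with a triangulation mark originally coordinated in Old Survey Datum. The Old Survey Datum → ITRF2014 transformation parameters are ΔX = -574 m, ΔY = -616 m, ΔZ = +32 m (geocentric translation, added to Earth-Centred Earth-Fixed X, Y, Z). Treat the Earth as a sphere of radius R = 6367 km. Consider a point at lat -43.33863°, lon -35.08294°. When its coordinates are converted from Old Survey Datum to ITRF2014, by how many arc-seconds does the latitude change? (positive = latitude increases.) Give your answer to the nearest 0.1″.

sin φ = -0.686309, cos φ = 0.727310, sin λ = -0.574762, cos λ = 0.818321.
North component: ΔN = −sin φ cos λ·ΔX − sin φ sin λ·ΔY + cos φ·ΔZ = −(-0.686309)(0.818321)(-574) − (-0.686309)(-0.574762)(-616) + (0.727310)(32) = -56.11 m.
1° of latitude spans πR/180 = 111125 m, so Δφ = -56.11 / 111125 × 3600 = -1.818″.

Δφ = -1.8″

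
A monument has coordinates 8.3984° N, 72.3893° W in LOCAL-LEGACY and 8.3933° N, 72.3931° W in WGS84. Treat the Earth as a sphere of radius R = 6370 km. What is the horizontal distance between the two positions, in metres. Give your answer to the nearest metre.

704 m

Δφ = 8.3933° − 8.3984° = -0.0051°; Δλ = -72.3931° − -72.3893° = -0.0038°.
1° along a meridian = πR/180 = 111177 m.
ΔN = Δφ × 111177 = -567.0 m; ΔE = Δλ × 111177 × cos(8.3984°) = -0.0038 × 111177 × 0.989276 = -417.9 m.
Distance = √(ΔE² + ΔN²) = √((-417.9)² + (-567.0)²) = 704.4 m.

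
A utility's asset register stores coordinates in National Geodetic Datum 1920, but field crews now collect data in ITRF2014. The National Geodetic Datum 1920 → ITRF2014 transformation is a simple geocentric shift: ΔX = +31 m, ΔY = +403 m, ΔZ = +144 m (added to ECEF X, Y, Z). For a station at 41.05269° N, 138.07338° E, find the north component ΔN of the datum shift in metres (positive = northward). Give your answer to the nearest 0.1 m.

ΔN = -53.1 m

The local north axis is (−sin φ cos λ, −sin φ sin λ, cos φ), giving ΔN = 15.147 − 176.848 + 108.591 = -53.11 m.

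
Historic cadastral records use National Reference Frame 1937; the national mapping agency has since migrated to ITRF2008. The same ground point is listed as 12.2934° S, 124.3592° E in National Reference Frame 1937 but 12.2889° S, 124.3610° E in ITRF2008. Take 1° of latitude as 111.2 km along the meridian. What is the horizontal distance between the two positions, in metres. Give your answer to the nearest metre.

537 m

Δφ = -12.2889° − -12.2934° = +0.0045°; Δλ = 124.3610° − 124.3592° = +0.0018°.
ΔN = Δφ × 111200 = 500.4 m; ΔE = Δλ × 111200 × cos(-12.2934°) = +0.0018 × 111200 × 0.977070 = 195.6 m.
Distance = √(ΔE² + ΔN²) = √(195.6² + 500.4²) = 537.3 m.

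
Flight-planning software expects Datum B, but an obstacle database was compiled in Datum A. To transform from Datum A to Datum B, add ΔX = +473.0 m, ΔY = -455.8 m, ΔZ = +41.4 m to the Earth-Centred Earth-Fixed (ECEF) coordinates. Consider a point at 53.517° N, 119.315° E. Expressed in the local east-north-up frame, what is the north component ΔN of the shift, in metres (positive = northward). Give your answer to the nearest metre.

ΔN = 530 m

At φ = 53.517°, λ = 119.315°: sin φ = 0.804033, cos φ = 0.594584, sin λ = 0.871941, cos λ = -0.489611.
ΔN = −sin φ cos λ·ΔX − sin φ sin λ·ΔY + cos φ·ΔZ = −(0.804033)(-0.489611)(473.0) − (0.804033)(0.871941)(-455.8) + (0.594584)(41.4) = 530.37 m.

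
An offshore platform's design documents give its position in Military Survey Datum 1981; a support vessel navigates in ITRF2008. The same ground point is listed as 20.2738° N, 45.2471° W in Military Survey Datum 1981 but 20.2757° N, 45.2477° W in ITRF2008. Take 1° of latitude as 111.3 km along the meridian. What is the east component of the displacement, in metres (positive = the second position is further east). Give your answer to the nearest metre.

Δφ = 20.2757° − 20.2738° = +0.0019°; Δλ = -45.2477° − -45.2471° = -0.0006°.
ΔN = Δφ × 111300 = 211.5 m; ΔE = Δλ × 111300 × cos(20.2738°) = -0.0006 × 111300 × 0.938047 = -62.6 m.

ΔE = -63 m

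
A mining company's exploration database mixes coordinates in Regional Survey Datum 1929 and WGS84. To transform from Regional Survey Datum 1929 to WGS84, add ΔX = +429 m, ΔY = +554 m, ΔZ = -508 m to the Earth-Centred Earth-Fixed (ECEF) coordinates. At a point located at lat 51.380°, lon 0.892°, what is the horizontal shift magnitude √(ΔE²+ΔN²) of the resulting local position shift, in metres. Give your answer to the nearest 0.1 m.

At φ = 51.380°, λ = 0.892°: sin φ = 0.781303, cos φ = 0.624152, sin λ = 0.015568, cos λ = 0.999879.
ΔE = −sin λ·ΔX + cos λ·ΔY = −(0.015568)·(429) + (0.999879)·(554) = 547.25 m.
ΔN = −sin φ cos λ·ΔX − sin φ sin λ·ΔY + cos φ·ΔZ = −(0.781303)(0.999879)(429) − (0.781303)(0.015568)(554) + (0.624152)(-508) = -658.95 m.
Horizontal magnitude = √(ΔE² + ΔN²) = √(547.25² + (-658.95)²) = 856.56 m.

856.6 m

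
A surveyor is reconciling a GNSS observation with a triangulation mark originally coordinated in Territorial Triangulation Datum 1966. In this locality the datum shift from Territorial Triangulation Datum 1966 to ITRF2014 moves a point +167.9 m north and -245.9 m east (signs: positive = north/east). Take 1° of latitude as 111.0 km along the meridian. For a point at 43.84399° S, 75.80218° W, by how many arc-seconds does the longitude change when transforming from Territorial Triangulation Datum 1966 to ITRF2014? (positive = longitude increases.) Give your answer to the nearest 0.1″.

At latitude -43.84399°, cos φ = 0.721229.
1° of longitude at this latitude = 111.0 × cos φ = 80.06 km, so Δλ = -245.9 / 80056.4 = -0.0030716° = -11.058″.

Δλ = -11.1″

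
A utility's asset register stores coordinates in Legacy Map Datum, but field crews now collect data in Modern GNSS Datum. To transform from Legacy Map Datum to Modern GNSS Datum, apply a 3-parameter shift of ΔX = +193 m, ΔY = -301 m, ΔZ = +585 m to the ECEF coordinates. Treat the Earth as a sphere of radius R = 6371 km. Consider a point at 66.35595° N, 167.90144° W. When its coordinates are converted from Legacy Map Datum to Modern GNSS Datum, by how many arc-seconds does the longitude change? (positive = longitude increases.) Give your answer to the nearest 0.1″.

sin φ = 0.916055, cos φ = 0.401053, sin λ = -0.209594, cos λ = -0.977789.
East component: ΔE = −sin λ·ΔX + cos λ·ΔY = −(-0.209594)(193) + (-0.977789)(-301) = 334.77 m.
1° of latitude spans πR/180 = 111195 m; at latitude φ, 1° of longitude spans that × cos φ = 44595.1 m, so Δλ = 334.77 / 44595.1 × 3600 = 27.024″.

Δλ = 27.0″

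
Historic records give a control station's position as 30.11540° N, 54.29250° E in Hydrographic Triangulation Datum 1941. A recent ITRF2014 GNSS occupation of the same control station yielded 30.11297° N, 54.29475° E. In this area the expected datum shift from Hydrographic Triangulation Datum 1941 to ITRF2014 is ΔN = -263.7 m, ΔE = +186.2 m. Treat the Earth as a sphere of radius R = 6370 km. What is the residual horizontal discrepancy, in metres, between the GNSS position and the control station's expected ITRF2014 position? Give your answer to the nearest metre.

31 m

Observed coordinate differences: Δφ = -0.00243°, Δλ = +0.00225°.
Converting to metres (1° lat = 111177 m, cos φ = 0.865017): observed ΔN = -270.2 m, observed ΔE = 216.4 m.
Subtracting the expected shift leaves a residual of -270.2 − (-263.7) = -6.5 m north and 216.4 − (186.2) = 30.2 m east.
Residual distance = √((-6.5)² + 30.2²) = 30.9 m.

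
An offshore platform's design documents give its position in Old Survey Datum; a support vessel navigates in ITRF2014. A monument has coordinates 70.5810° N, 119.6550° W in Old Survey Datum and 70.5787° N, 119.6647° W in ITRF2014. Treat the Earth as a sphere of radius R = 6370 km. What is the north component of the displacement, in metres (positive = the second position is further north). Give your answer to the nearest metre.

Δφ = 70.5787° − 70.5810° = -0.0023°; Δλ = -119.6647° − -119.6550° = -0.0097°.
1° along a meridian = πR/180 = 111177 m.
ΔN = Δφ × 111177 = -255.7 m; ΔE = Δλ × 111177 × cos(70.5810°) = -0.0097 × 111177 × 0.332474 = -358.5 m.

ΔN = -256 m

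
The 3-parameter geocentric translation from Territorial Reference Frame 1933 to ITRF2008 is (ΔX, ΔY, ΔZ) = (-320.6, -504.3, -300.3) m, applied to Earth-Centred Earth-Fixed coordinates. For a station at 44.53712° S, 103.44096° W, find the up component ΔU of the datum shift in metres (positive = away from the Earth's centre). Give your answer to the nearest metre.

The local up (radial) axis is (cos φ cos λ, cos φ sin λ, sin φ), giving ΔU = 53.119 + 349.617 + 210.622 = 613.36 m.

ΔU = 613 m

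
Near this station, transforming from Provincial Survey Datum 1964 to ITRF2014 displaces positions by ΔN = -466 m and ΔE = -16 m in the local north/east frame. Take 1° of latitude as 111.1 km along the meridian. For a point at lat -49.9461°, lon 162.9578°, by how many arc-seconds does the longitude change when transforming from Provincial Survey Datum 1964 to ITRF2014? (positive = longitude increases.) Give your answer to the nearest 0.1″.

Δλ = -0.8″

At latitude -49.9461°, cos φ = 0.643508.
1° of longitude at this latitude = 111.1 × cos φ = 71.49 km, so Δλ = -16.0 / 71493.7 = -0.0002238° = -0.806″.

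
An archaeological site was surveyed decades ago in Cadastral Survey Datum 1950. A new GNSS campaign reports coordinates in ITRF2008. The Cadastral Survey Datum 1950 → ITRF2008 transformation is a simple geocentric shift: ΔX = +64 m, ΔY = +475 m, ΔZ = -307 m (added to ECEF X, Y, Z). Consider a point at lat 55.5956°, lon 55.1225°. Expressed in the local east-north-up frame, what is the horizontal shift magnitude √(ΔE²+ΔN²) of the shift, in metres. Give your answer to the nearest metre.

At φ = 55.5956°, λ = 55.1225°: sin φ = 0.825070, cos φ = 0.565030, sin λ = 0.820376, cos λ = 0.571824.
ΔE = −sin λ·ΔX + cos λ·ΔY = −(0.820376)·(64) + (0.571824)·(475) = 219.11 m.
ΔN = −sin φ cos λ·ΔX − sin φ sin λ·ΔY + cos φ·ΔZ = −(0.825070)(0.571824)(64) − (0.825070)(0.820376)(475) + (0.565030)(-307) = -525.17 m.
Horizontal magnitude = √(ΔE² + ΔN²) = √(219.11² + (-525.17)²) = 569.05 m.

569 m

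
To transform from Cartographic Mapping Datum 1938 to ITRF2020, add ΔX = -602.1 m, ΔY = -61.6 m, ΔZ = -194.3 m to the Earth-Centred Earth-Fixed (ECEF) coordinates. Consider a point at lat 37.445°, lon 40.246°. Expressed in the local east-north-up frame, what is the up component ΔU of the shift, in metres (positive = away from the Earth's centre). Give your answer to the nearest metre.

ΔU = -515 m

The local up (radial) axis is (cos φ cos λ, cos φ sin λ, sin φ), giving ΔU = -364.869 − 31.597 − 118.134 = -514.60 m.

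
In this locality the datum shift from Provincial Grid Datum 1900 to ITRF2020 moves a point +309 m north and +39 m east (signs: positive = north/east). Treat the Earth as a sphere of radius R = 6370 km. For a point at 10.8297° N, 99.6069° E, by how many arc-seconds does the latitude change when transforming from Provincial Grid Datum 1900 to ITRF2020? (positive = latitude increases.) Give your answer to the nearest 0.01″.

Δφ = 10.01″

On a sphere of radius R, 1 rad of latitude = R, so Δφ = ΔN / R = 309.0 / 6370000 = 4.8509e-05 rad = 10.006″.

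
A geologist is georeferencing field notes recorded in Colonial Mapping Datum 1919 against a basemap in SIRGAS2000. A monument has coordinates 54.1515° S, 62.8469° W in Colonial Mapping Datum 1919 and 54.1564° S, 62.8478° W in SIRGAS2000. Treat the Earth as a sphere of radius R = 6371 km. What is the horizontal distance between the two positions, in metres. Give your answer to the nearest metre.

Δφ = -54.1564° − -54.1515° = -0.0049°; Δλ = -62.8478° − -62.8469° = -0.0009°.
1° along a meridian = πR/180 = 111195 m.
ΔN = Δφ × 111195 = -544.9 m; ΔE = Δλ × 111195 × cos(-54.1515°) = -0.0009 × 111195 × 0.585644 = -58.6 m.
Distance = √(ΔE² + ΔN²) = √((-58.6)² + (-544.9)²) = 548.0 m.

548 m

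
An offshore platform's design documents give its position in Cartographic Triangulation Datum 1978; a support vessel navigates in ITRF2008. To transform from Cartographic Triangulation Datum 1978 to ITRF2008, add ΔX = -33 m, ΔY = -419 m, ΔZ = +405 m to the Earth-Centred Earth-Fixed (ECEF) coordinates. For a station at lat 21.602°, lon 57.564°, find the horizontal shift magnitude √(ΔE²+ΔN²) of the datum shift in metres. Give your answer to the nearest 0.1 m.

549.7 m

The local east axis at (φ, λ) is (−sin λ, cos λ, 0), so ΔE = −sin(57.564°)·(-33) + cos(57.564°)·(-419) = -196.88 m.
The local north axis is (−sin φ cos λ, −sin φ sin λ, cos φ), giving ΔN = 6.516 + 130.192 + 376.554 = 513.26 m.
Horizontal magnitude = √(ΔE² + ΔN²) = √((-196.88)² + 513.26²) = 549.73 m.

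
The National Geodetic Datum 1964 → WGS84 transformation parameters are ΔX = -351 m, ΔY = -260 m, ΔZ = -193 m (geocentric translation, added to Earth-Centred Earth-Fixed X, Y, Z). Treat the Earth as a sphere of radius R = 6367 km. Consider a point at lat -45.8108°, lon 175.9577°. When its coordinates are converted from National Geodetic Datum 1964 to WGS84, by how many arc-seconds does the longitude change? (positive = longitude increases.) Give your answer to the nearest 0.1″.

sin φ = -0.717042, cos φ = 0.697030, sin λ = 0.070493, cos λ = -0.997512.
East component: ΔE = −sin λ·ΔX + cos λ·ΔY = −(0.070493)(-351) + (-0.997512)(-260) = 284.10 m.
1° of latitude spans πR/180 = 111125 m; at latitude φ, 1° of longitude spans that × cos φ = 77457.5 m, so Δλ = 284.10 / 77457.5 × 3600 = 13.204″.

Δλ = 13.2″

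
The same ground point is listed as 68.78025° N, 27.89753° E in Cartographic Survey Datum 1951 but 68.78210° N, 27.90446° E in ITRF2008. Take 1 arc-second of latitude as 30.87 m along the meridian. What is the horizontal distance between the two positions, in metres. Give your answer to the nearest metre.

346 m

Δφ = 68.78210° − 68.78025° = +0.00185°; Δλ = 27.90446° − 27.89753° = +0.00693°.
1° of latitude = 3600 × 30.87 = 111132 m.
ΔN = Δφ × 111132 = 205.6 m; ΔE = Δλ × 111132 × cos(68.78025°) = +0.00693 × 111132 × 0.361946 = 278.8 m.
Distance = √(ΔE² + ΔN²) = √(278.8² + 205.6²) = 346.4 m.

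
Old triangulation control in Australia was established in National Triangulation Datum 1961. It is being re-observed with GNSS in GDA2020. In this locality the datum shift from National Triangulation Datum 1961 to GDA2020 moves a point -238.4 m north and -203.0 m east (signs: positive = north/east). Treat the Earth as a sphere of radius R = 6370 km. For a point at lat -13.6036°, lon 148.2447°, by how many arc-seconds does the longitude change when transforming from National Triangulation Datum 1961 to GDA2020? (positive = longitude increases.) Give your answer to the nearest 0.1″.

At latitude -13.6036°, cos φ = 0.971946.
One radian of longitude at latitude φ spans R cos φ, so Δλ = ΔE / (R cos φ) = -203.0 / (6370000 × 0.971946) = -3.2788e-05 rad = -6.763″.

Δλ = -6.8″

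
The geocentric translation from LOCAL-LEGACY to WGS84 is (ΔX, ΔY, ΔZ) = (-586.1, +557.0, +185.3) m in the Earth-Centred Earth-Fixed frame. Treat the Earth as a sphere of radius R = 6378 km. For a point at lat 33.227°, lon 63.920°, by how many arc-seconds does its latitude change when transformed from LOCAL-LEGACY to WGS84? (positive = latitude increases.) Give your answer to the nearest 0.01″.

Δφ = 0.71″

sin φ = 0.547957, cos φ = 0.836506, sin λ = 0.898181, cos λ = 0.439626.
North component: ΔN = −sin φ cos λ·ΔX − sin φ sin λ·ΔY + cos φ·ΔZ = −(0.547957)(0.439626)(-586.1) − (0.547957)(0.898181)(557.0) + (0.836506)(185.3) = 22.06 m.
1° of latitude spans πR/180 = 111317 m, so Δφ = 22.06 / 111317 × 3600 = 0.713″.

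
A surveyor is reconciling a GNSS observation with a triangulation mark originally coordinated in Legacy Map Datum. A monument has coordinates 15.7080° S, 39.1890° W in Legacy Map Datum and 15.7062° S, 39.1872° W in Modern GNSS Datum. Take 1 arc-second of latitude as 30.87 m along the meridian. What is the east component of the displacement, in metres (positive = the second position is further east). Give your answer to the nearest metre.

ΔE = 193 m

Δφ = -15.7062° − -15.7080° = +0.0018°; Δλ = -39.1872° − -39.1890° = +0.0018°.
1° of latitude = 3600 × 30.87 = 111132 m.
ΔN = Δφ × 111132 = 200.0 m; ΔE = Δλ × 111132 × cos(-15.7080°) = +0.0018 × 111132 × 0.962654 = 192.6 m.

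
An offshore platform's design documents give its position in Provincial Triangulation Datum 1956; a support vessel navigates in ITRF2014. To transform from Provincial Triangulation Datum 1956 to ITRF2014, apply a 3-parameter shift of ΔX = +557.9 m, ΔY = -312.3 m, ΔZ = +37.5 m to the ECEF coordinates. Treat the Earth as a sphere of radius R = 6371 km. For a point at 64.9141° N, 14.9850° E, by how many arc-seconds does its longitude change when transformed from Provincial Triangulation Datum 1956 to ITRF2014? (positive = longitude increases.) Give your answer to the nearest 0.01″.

Δλ = -34.05″

sin φ = 0.905673, cos φ = 0.423977, sin λ = 0.258566, cos λ = 0.965994.
East component: ΔE = −sin λ·ΔX + cos λ·ΔY = −(0.258566)(557.9) + (0.965994)(-312.3) = -445.93 m.
1° of latitude spans πR/180 = 111195 m; at latitude φ, 1° of longitude spans that × cos φ = 47144.0 m, so Δλ = -445.93 / 47144.0 × 3600 = -34.052″.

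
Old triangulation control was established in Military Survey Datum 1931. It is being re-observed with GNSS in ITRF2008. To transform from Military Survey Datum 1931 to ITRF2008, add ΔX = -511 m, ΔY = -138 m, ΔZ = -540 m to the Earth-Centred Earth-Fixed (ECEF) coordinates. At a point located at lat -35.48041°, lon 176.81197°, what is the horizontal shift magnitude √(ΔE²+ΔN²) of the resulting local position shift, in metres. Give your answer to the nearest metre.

At φ = -35.48041°, λ = 176.81197°: sin φ = -0.580425, cos φ = 0.814314, sin λ = 0.055613, cos λ = -0.998452.
ΔE = −sin λ·ΔX + cos λ·ΔY = −(0.055613)·(-511) + (-0.998452)·(-138) = 166.20 m.
ΔN = −sin φ cos λ·ΔX − sin φ sin λ·ΔY + cos φ·ΔZ = −(-0.580425)(-0.998452)(-511) − (-0.580425)(0.055613)(-138) + (0.814314)(-540) = -148.05 m.
Horizontal magnitude = √(ΔE² + ΔN²) = √(166.20² + (-148.05)²) = 222.58 m.

223 m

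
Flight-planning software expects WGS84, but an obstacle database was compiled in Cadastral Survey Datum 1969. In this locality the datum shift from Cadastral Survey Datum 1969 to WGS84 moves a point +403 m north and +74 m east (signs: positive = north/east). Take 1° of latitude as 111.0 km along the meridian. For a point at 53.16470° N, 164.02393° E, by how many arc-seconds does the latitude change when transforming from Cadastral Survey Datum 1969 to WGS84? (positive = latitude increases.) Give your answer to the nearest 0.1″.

Δφ = 13.1″

1° of latitude = 111.0 km, so Δφ = 403.0 / 111000 = 0.0036306° = 13.070″.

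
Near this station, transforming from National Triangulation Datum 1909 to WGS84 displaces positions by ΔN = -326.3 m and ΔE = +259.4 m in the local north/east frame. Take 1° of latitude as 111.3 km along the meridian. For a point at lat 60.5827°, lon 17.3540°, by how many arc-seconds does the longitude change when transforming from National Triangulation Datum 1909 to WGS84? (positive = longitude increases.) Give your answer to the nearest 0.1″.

Δλ = 17.1″

At latitude 60.5827°, cos φ = 0.491167.
1° of longitude at this latitude = 111.3 × cos φ = 54.67 km, so Δλ = 259.4 / 54666.9 = 0.0047451° = 17.082″.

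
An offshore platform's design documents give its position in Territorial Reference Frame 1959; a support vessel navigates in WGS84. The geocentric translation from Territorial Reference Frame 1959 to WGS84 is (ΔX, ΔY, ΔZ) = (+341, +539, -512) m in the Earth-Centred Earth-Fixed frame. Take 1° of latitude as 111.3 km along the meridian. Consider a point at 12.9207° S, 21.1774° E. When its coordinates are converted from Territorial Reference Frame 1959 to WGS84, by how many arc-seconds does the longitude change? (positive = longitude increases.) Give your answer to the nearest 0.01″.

Δλ = 12.59″

sin φ = -0.223602, cos φ = 0.974680, sin λ = 0.361257, cos λ = 0.932466.
East component: ΔE = −sin λ·ΔX + cos λ·ΔY = −(0.361257)(341) + (0.932466)(539) = 379.41 m.
1° of latitude spans 111300 m; at latitude φ, 1° of longitude spans that × cos φ = 108481.9 m, so Δλ = 379.41 / 108481.9 × 3600 = 12.591″.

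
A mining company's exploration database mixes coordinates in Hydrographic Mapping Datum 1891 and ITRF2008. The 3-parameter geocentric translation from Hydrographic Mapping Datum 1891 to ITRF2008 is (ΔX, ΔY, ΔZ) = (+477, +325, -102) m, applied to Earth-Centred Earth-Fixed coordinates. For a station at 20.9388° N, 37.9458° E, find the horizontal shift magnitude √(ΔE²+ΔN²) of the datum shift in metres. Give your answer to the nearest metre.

The local east axis at (φ, λ) is (−sin λ, cos λ, 0), so ΔE = −sin(37.9458°)·477 + cos(37.9458°)·325 = -37.02 m.
The local north axis is (−sin φ cos λ, −sin φ sin λ, cos φ), giving ΔN = -134.428 − 71.420 − 95.264 = -301.11 m.
Horizontal magnitude = √(ΔE² + ΔN²) = √((-37.02)² + (-301.11)²) = 303.38 m.

303 m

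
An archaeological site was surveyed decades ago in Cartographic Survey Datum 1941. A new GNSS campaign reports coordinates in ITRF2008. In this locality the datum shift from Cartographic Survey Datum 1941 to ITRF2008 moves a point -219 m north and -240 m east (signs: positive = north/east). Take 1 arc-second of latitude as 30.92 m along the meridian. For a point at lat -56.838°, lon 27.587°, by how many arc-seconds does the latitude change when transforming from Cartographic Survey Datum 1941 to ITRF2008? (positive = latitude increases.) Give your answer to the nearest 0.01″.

Δφ = -7.08″

1″ of latitude = 30.92 m, so Δφ = -219.0 / 30.92 = -7.083″.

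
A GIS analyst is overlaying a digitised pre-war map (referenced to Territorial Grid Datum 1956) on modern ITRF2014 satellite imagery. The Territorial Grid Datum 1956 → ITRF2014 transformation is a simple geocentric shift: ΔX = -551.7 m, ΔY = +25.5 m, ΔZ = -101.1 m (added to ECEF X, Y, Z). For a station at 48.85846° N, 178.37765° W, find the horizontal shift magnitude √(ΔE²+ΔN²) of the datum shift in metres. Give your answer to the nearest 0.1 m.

483.0 m

At φ = 48.85846°, λ = -178.37765°: sin φ = 0.753087, cos φ = 0.657921, sin λ = -0.028312, cos λ = -0.999599.
ΔE = −sin λ·ΔX + cos λ·ΔY = −(-0.028312)·(-551.7) + (-0.999599)·(25.5) = -41.11 m.
ΔN = −sin φ cos λ·ΔX − sin φ sin λ·ΔY + cos φ·ΔZ = −(0.753087)(-0.999599)(-551.7) − (0.753087)(-0.028312)(25.5) + (0.657921)(-101.1) = -481.28 m.
Horizontal magnitude = √(ΔE² + ΔN²) = √((-41.11)² + (-481.28)²) = 483.04 m.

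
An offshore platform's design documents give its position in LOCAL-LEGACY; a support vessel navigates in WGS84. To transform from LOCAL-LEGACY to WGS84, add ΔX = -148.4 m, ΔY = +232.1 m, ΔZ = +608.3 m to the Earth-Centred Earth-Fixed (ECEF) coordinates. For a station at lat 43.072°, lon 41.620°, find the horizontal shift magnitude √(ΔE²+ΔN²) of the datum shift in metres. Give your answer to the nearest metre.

496 m

At φ = 43.072°, λ = 41.620°: sin φ = 0.682917, cos φ = 0.730496, sin λ = 0.664187, cos λ = 0.747566.
ΔE = −sin λ·ΔX + cos λ·ΔY = −(0.664187)·(-148.4) + (0.747566)·(232.1) = 272.08 m.
ΔN = −sin φ cos λ·ΔX − sin φ sin λ·ΔY + cos φ·ΔZ = −(0.682917)(0.747566)(-148.4) − (0.682917)(0.664187)(232.1) + (0.730496)(608.3) = 414.85 m.
Horizontal magnitude = √(ΔE² + ΔN²) = √(272.08² + 414.85²) = 496.11 m.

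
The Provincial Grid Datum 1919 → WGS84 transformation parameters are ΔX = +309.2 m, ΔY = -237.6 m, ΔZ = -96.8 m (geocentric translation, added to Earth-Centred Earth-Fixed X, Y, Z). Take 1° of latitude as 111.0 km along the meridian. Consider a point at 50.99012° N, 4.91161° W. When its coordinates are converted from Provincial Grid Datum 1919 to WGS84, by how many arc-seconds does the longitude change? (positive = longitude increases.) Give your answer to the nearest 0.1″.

Δλ = -10.8″

sin φ = 0.777037, cos φ = 0.629454, sin λ = -0.085619, cos λ = 0.996328.
East component: ΔE = −sin λ·ΔX + cos λ·ΔY = −(-0.085619)(309.2) + (0.996328)(-237.6) = -210.25 m.
1° of latitude spans 111000 m; at latitude φ, 1° of longitude spans that × cos φ = 69869.4 m, so Δλ = -210.25 / 69869.4 × 3600 = -10.833″.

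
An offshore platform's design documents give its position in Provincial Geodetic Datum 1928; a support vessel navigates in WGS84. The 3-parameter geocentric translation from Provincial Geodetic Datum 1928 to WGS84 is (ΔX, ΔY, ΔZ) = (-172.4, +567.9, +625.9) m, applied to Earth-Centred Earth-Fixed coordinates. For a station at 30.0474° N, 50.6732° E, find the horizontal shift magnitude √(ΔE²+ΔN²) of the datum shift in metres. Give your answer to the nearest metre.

At φ = 30.0474°, λ = 50.6732°: sin φ = 0.500716, cos φ = 0.865611, sin λ = 0.773544, cos λ = 0.633743.
ΔE = −sin λ·ΔX + cos λ·ΔY = −(0.773544)·(-172.4) + (0.633743)·(567.9) = 493.26 m.
ΔN = −sin φ cos λ·ΔX − sin φ sin λ·ΔY + cos φ·ΔZ = −(0.500716)(0.633743)(-172.4) − (0.500716)(0.773544)(567.9) + (0.865611)(625.9) = 376.53 m.
Horizontal magnitude = √(ΔE² + ΔN²) = √(493.26² + 376.53²) = 620.55 m.

621 m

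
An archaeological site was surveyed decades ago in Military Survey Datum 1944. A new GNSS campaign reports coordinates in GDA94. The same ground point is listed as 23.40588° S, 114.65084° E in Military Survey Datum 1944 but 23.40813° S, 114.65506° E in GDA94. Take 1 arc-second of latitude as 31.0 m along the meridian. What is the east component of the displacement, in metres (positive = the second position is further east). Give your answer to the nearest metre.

Δφ = -23.40813° − -23.40588° = -0.00225°; Δλ = 114.65506° − 114.65084° = +0.00422°.
1° of latitude = 3600 × 31.00 = 111600 m.
ΔN = Δφ × 111600 = -251.1 m; ΔE = Δλ × 111600 × cos(-23.40588°) = +0.00422 × 111600 × 0.917714 = 432.2 m.

ΔE = 432 m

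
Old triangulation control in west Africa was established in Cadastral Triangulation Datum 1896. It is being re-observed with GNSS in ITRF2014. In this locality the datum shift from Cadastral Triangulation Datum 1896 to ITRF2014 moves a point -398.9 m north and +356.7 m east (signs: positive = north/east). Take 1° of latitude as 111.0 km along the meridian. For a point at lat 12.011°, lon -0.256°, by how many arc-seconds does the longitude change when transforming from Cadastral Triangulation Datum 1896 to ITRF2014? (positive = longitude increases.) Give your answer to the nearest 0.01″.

Δλ = 11.83″

At latitude 12.011°, cos φ = 0.978108.
1° of longitude at this latitude = 111.0 × cos φ = 108.57 km, so Δλ = 356.7 / 108570.0 = 0.0032854° = 11.828″.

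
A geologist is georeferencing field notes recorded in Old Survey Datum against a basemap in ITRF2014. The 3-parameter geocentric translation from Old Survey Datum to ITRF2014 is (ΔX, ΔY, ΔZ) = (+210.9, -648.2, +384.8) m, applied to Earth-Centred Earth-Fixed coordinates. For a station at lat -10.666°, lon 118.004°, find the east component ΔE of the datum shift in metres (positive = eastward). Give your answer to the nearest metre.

ΔE = 118 m

The local east axis at (φ, λ) is (−sin λ, cos λ, 0), so ΔE = −sin(118.004°)·210.9 + cos(118.004°)·(-648.2) = 118.14 m.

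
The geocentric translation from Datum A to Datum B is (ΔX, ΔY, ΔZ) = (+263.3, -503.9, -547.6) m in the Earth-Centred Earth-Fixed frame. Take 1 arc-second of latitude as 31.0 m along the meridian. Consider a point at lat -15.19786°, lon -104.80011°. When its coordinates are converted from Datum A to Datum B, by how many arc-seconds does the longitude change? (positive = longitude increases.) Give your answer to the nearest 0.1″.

Δλ = 12.8″

sin φ = -0.262153, cos φ = 0.965026, sin λ = -0.966823, cos λ = -0.255448.
East component: ΔE = −sin λ·ΔX + cos λ·ΔY = −(-0.966823)(263.3) + (-0.255448)(-503.9) = 383.28 m.
1° of latitude spans 3600 × 31.00 = 111600 m; at latitude φ, 1° of longitude spans that × cos φ = 107696.9 m, so Δλ = 383.28 / 107696.9 × 3600 = 12.812″.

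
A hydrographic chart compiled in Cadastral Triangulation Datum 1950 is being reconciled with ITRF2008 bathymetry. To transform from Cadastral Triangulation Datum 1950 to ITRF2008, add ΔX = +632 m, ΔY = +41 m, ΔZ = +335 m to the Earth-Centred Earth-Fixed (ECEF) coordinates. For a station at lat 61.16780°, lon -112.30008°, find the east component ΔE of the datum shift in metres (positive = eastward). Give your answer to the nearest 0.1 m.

ΔE = 569.2 m

At φ = 61.16780°, λ = -112.30008°: sin φ = 0.876036, cos φ = 0.482246, sin λ = -0.925209, cos λ = -0.379457.
ΔE = −sin λ·ΔX + cos λ·ΔY = −(-0.925209)·(632) + (-0.379457)·(41) = 569.17 m.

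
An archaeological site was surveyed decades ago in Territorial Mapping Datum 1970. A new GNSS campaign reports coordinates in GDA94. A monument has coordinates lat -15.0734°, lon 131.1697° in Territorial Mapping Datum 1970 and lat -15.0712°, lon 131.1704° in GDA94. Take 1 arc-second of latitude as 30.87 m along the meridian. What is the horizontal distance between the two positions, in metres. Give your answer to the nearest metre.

Δφ = -15.0712° − -15.0734° = +0.0022°; Δλ = 131.1704° − 131.1697° = +0.0007°.
1° of latitude = 3600 × 30.87 = 111132 m.
ΔN = Δφ × 111132 = 244.5 m; ΔE = Δλ × 111132 × cos(-15.0734°) = +0.0007 × 111132 × 0.965593 = 75.1 m.
Distance = √(ΔE² + ΔN²) = √(75.1² + 244.5²) = 255.8 m.

256 m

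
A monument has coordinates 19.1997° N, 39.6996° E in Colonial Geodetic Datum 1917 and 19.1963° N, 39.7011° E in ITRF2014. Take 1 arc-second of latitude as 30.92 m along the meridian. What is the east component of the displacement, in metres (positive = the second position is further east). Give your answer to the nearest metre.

ΔE = 158 m

Δφ = 19.1963° − 19.1997° = -0.0034°; Δλ = 39.7011° − 39.6996° = +0.0015°.
1° of latitude = 3600 × 30.92 = 111312 m.
ΔN = Δφ × 111312 = -378.5 m; ΔE = Δλ × 111312 × cos(19.1997°) = +0.0015 × 111312 × 0.944378 = 157.7 m.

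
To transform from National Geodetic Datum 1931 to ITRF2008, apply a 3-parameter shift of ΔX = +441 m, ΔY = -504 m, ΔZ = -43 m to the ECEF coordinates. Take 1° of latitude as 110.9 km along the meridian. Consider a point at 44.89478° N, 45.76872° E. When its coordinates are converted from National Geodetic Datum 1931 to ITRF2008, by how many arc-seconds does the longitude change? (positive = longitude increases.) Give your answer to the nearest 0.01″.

sin φ = 0.705807, cos φ = 0.708404, sin λ = 0.716530, cos λ = 0.697556.
East component: ΔE = −sin λ·ΔX + cos λ·ΔY = −(0.716530)(441) + (0.697556)(-504) = -667.56 m.
1° of latitude spans 110900 m; at latitude φ, 1° of longitude spans that × cos φ = 78562.0 m, so Δλ = -667.56 / 78562.0 × 3600 = -30.590″.

Δλ = -30.59″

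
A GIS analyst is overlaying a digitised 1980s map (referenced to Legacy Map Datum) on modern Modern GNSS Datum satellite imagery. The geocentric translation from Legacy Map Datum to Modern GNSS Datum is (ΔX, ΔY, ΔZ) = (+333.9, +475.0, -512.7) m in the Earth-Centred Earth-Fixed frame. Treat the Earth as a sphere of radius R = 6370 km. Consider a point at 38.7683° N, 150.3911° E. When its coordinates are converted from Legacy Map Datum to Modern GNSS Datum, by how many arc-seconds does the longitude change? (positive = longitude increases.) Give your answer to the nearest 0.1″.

Δλ = -24.0″

sin φ = 0.626173, cos φ = 0.779685, sin λ = 0.494077, cos λ = -0.869418.
East component: ΔE = −sin λ·ΔX + cos λ·ΔY = −(0.494077)(333.9) + (-0.869418)(475.0) = -577.95 m.
1° of latitude spans πR/180 = 111177 m; at latitude φ, 1° of longitude spans that × cos φ = 86683.4 m, so Δλ = -577.95 / 86683.4 × 3600 = -24.002″.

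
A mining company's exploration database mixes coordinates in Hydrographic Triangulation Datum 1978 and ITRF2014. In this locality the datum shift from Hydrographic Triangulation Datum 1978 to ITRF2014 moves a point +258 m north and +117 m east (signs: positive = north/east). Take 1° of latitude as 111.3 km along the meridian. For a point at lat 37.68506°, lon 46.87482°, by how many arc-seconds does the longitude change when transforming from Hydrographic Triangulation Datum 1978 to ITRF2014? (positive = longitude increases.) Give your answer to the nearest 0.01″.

Δλ = 4.78″

At latitude 37.68506°, cos φ = 0.791383.
1° of longitude at this latitude = 111.3 × cos φ = 88.08 km, so Δλ = 117.0 / 88080.9 = 0.0013283° = 4.782″.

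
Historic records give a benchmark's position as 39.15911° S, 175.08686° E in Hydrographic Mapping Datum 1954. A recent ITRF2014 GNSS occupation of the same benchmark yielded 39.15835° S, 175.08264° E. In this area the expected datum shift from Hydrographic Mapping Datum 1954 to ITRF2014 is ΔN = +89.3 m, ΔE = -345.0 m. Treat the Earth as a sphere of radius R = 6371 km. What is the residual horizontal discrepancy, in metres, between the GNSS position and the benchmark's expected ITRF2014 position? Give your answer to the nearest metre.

Observed coordinate differences: Δφ = +0.00076°, Δλ = -0.00422°.
Converting to metres (1° lat = 111195 m, cos φ = 0.775395): observed ΔN = 84.5 m, observed ΔE = -363.8 m.
Subtracting the expected shift leaves a residual of 84.5 − (89.3) = -4.8 m north and -363.8 − (-345.0) = -18.8 m east.
Residual distance = √((-4.8)² + (-18.8)²) = 19.4 m.

19 m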